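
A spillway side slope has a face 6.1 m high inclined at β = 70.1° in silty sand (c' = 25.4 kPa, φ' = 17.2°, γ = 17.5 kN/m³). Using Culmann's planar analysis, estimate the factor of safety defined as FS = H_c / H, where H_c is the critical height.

FS = 2.15

H_c = (4c'/γ) · sinβ cosφ' / [1 − cos(β − φ')]
    = (4·25.4/17.5) · sin70.1°·cos17.2° / [1 − cos52.9°]
    = 5.806 · 0.8982 / 0.3968 = 13.14 m
FS = H_c / H = 13.14 / 6.1 = 2.155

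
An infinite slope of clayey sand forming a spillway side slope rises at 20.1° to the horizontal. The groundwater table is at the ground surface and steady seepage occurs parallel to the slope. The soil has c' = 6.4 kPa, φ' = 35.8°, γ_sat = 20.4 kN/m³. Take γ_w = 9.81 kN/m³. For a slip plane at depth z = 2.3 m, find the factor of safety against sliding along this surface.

With seepage parallel to the slope and the water table at the surface, the effective normal stress on the slip plane uses the buoyant unit weight γ' = γ_sat − γ_w while the driving shear stress uses γ_sat:
FS = [c' + γ' z cos²β tanφ'] / [γ_sat z sinβ cosβ]
γ' = 20.4 − 9.81 = 10.59 kN/m³
Numerator = 6.4 + 10.59·2.3·cos²20.1°·tan35.8° = 6.4 + 10.59·2.3·0.8819·0.7212 = 21.892 kPa
Denominator = 20.4·2.3·sin20.1°·cos20.1° = 20.4·2.3·0.3437·0.9391 = 15.142 kPa
FS = 21.892 / 15.142 = 1.446

FS = 1.45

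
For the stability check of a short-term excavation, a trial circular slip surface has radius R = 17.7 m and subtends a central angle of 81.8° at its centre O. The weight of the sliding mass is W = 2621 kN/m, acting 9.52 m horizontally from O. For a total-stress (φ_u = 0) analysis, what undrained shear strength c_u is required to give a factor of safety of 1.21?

FS = c_u·L_a·R / (W·d), so c_u = FS·W·d / (L_a·R).
Arc length L_a = R·θ = 17.7·(81.8°·π/180) = 17.7·1.4277 = 25.27 m
c_u = 1.21·2621·9.52 / (25.27·17.7) = 30191.8 / 447.28 = 67.50 kPa

c_u = 67.5 kPa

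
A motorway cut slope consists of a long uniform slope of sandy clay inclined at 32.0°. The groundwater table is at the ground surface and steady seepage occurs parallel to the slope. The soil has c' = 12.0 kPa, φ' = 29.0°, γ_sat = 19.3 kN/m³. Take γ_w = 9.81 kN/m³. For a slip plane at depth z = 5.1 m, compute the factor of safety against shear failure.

FS = 0.71

With seepage parallel to the slope and the water table at the surface, the effective normal stress on the slip plane uses the buoyant unit weight γ' = γ_sat − γ_w while the driving shear stress uses γ_sat:
FS = [c' + γ' z cos²β tanφ'] / [γ_sat z sinβ cosβ]
γ' = 19.3 − 9.81 = 9.49 kN/m³
Numerator = 12.0 + 9.49·5.1·cos²32.0°·tan29.0° = 12.0 + 9.49·5.1·0.7192·0.5543 = 31.294 kPa
Denominator = 19.3·5.1·sin32.0°·cos32.0° = 19.3·5.1·0.5299·0.8480 = 44.234 kPa
FS = 31.294 / 44.234 = 0.707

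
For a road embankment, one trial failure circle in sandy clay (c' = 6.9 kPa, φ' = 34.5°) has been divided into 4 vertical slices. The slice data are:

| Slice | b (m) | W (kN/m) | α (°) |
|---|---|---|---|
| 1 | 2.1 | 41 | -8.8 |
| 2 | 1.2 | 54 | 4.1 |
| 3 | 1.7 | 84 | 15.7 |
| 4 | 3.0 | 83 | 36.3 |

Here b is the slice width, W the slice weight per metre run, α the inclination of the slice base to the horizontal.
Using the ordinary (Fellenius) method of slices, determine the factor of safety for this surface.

FS = 3.27

Ordinary method of slices: FS = Σ[c'·Δl_i + (W_i cosα_i)·tanφ'] / Σ W_i sinα_i, with Δl_i = b_i / cosα_i.
Slice 1: Δl = 2.1/cos(-8.8°) = 2.125 m; N'_1 = 41·cos(-8.8°) = 40.5; c'Δl = 14.66; W sinα = -6.3
Slice 2: Δl = 1.2/cos4.1° = 1.203 m; N'_2 = 54·cos4.1° = 53.9; c'Δl = 8.30; W sinα = 3.9
Slice 3: Δl = 1.7/cos15.7° = 1.766 m; N'_3 = 84·cos15.7° = 80.9; c'Δl = 12.18; W sinα = 22.7
Slice 4: Δl = 3.0/cos36.3° = 3.722 m; N'_4 = 83·cos36.3° = 66.9; c'Δl = 25.68; W sinα = 49.1
Σc'Δl = 60.8 kN/m; ΣN' = 242.1 kN/m; ΣW sinα = 69.5 kN/m
Resisting = 60.8 + 242.1·tan34.5° = 60.8 + 166.4 = 227.2 kN/m
FS = 227.2 / 69.5 = 3.272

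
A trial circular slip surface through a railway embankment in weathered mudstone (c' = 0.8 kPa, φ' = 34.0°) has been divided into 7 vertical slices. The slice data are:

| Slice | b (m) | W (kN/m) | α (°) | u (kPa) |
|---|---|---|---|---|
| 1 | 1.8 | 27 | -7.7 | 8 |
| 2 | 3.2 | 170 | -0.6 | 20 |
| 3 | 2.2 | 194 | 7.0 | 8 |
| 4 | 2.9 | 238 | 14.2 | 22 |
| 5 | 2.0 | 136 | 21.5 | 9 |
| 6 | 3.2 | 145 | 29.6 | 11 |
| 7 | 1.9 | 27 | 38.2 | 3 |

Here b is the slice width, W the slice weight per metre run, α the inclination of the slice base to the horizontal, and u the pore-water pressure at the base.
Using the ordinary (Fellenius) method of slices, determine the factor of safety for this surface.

FS = 2.16

Ordinary method of slices: FS = Σ[c'·Δl_i + (W_i cosα_i − u_i·Δl_i)·tanφ'] / Σ W_i sinα_i, with Δl_i = b_i / cosα_i.
Slice 1: Δl = 1.8/cos(-7.7°) = 1.816 m; N'_1 = 27·cos(-7.7°) − 8·1.816 = 12.2; c'Δl = 1.45; W sinα = -3.6
Slice 2: Δl = 3.2/cos(-0.6°) = 3.200 m; N'_2 = 170·cos(-0.6°) − 20·3.200 = 106.0; c'Δl = 2.56; W sinα = -1.8
Slice 3: Δl = 2.2/cos7.0° = 2.217 m; N'_3 = 194·cos7.0° − 8·2.217 = 174.8; c'Δl = 1.77; W sinα = 23.6
Slice 4: Δl = 2.9/cos14.2° = 2.991 m; N'_4 = 238·cos14.2° − 22·2.991 = 164.9; c'Δl = 2.39; W sinα = 58.4
Slice 5: Δl = 2.0/cos21.5° = 2.150 m; N'_5 = 136·cos21.5° − 9·2.150 = 107.2; c'Δl = 1.72; W sinα = 49.8
Slice 6: Δl = 3.2/cos29.6° = 3.680 m; N'_6 = 145·cos29.6° − 11·3.680 = 85.6; c'Δl = 2.94; W sinα = 71.6
Slice 7: Δl = 1.9/cos38.2° = 2.418 m; N'_7 = 27·cos38.2° − 3·2.418 = 14.0; c'Δl = 1.93; W sinα = 16.7
Σc'Δl = 14.8 kN/m; ΣN' = 664.7 kN/m; ΣW sinα = 214.8 kN/m
Resisting = 14.8 + 664.7·tan34.0° = 14.8 + 448.3 = 463.1 kN/m
FS = 463.1 / 214.8 = 2.156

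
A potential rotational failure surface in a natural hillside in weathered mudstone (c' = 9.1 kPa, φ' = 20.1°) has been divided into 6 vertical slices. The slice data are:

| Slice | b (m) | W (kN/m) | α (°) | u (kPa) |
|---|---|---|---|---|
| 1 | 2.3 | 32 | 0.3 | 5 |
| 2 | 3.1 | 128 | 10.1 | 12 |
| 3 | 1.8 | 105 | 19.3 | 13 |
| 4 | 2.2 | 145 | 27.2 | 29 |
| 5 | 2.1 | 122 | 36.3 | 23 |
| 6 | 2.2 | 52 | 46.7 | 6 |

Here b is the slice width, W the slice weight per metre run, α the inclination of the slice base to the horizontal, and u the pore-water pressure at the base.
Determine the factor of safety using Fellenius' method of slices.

Ordinary method of slices: FS = Σ[c'·Δl_i + (W_i cosα_i − u_i·Δl_i)·tanφ'] / Σ W_i sinα_i, with Δl_i = b_i / cosα_i.
Slice 1: Δl = 2.3/cos0.3° = 2.300 m; N'_1 = 32·cos0.3° − 5·2.300 = 20.5; c'Δl = 20.93; W sinα = 0.2
Slice 2: Δl = 3.1/cos10.1° = 3.149 m; N'_2 = 128·cos10.1° − 12·3.149 = 88.2; c'Δl = 28.65; W sinα = 22.4
Slice 3: Δl = 1.8/cos19.3° = 1.907 m; N'_3 = 105·cos19.3° − 13·1.907 = 74.3; c'Δl = 17.36; W sinα = 34.7
Slice 4: Δl = 2.2/cos27.2° = 2.474 m; N'_4 = 145·cos27.2° − 29·2.474 = 57.2; c'Δl = 22.51; W sinα = 66.3
Slice 5: Δl = 2.1/cos36.3° = 2.606 m; N'_5 = 122·cos36.3° − 23·2.606 = 38.4; c'Δl = 23.71; W sinα = 72.2
Slice 6: Δl = 2.2/cos46.7° = 3.208 m; N'_6 = 52·cos46.7° − 6·3.208 = 16.4; c'Δl = 29.19; W sinα = 37.8
Σc'Δl = 142.4 kN/m; ΣN' = 295.1 kN/m; ΣW sinα = 233.7 kN/m
Resisting = 142.4 + 295.1·tan20.1° = 142.4 + 108.0 = 250.3 kN/m
FS = 250.3 / 233.7 = 1.071

FS = 1.07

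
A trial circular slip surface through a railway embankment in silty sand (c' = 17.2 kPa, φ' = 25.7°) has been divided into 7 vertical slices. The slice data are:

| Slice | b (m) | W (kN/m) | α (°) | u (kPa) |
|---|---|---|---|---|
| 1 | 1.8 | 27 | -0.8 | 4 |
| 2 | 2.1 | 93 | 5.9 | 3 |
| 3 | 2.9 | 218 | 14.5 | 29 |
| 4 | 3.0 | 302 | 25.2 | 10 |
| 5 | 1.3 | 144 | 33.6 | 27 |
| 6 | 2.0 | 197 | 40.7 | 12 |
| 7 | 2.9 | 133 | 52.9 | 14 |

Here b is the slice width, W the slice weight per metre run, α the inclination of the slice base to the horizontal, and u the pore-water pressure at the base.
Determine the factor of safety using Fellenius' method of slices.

Ordinary method of slices: FS = Σ[c'·Δl_i + (W_i cosα_i − u_i·Δl_i)·tanφ'] / Σ W_i sinα_i, with Δl_i = b_i / cosα_i.
Slice 1: Δl = 1.8/cos(-0.8°) = 1.800 m; N'_1 = 27·cos(-0.8°) − 4·1.800 = 19.8; c'Δl = 30.96; W sinα = -0.4
Slice 2: Δl = 2.1/cos5.9° = 2.111 m; N'_2 = 93·cos5.9° − 3·2.111 = 86.2; c'Δl = 36.31; W sinα = 9.6
Slice 3: Δl = 2.9/cos14.5° = 2.995 m; N'_3 = 218·cos14.5° − 29·2.995 = 124.2; c'Δl = 51.52; W sinα = 54.6
Slice 4: Δl = 3.0/cos25.2° = 3.316 m; N'_4 = 302·cos25.2° − 10·3.316 = 240.1; c'Δl = 57.03; W sinα = 128.6
Slice 5: Δl = 1.3/cos33.6° = 1.561 m; N'_5 = 144·cos33.6° − 27·1.561 = 77.8; c'Δl = 26.85; W sinα = 79.7
Slice 6: Δl = 2.0/cos40.7° = 2.638 m; N'_6 = 197·cos40.7° − 12·2.638 = 117.7; c'Δl = 45.37; W sinα = 128.5
Slice 7: Δl = 2.9/cos52.9° = 4.808 m; N'_7 = 133·cos52.9° − 14·4.808 = 12.9; c'Δl = 82.69; W sinα = 106.1
Σc'Δl = 330.7 kN/m; ΣN' = 678.7 kN/m; ΣW sinα = 506.6 kN/m
Resisting = 330.7 + 678.7·tan25.7° = 330.7 + 326.6 = 657.4 kN/m
FS = 657.4 / 506.6 = 1.298

FS = 1.30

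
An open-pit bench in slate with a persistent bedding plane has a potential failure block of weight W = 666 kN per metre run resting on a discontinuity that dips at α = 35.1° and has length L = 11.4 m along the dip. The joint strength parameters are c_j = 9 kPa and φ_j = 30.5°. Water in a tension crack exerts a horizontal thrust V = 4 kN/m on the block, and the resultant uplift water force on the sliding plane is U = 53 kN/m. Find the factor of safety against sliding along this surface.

Resolving the block weight along and normal to the plane and applying the Mohr–Coulomb strength on the joint:
N' = W cosα − U − V sinα = 666·cos35.1° − 53 − 4·sin35.1° = 489.6 kN/m
Driving force T = W sinα + V cosα = 666·sin35.1° + 4·cos35.1° = 386.2 kN/m
Resisting force R = c_j·L + N'·tanφ_j = 9·11.4 + 489.6·tan30.5° = 102.6 + 288.4 = 391.0 kN/m
FS = R / T = 391.0 / 386.2 = 1.012

FS = 1.01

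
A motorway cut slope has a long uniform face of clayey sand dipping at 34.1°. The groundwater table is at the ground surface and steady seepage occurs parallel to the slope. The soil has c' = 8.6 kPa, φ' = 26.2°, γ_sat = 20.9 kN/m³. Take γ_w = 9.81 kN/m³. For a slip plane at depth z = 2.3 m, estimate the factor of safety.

With seepage parallel to the slope and the water table at the surface, the effective normal stress on the slip plane uses the buoyant unit weight γ' = γ_sat − γ_w while the driving shear stress uses γ_sat:
FS = [c' + γ' z cos²β tanφ'] / [γ_sat z sinβ cosβ]
γ' = 20.9 − 9.81 = 11.09 kN/m³
Numerator = 8.6 + 11.09·2.3·cos²34.1°·tan26.2° = 8.6 + 11.09·2.3·0.6857·0.4921 = 17.206 kPa
Denominator = 20.9·2.3·sin34.1°·cos34.1° = 20.9·2.3·0.5606·0.8281 = 22.316 kPa
FS = 17.206 / 22.316 = 0.771

FS = 0.77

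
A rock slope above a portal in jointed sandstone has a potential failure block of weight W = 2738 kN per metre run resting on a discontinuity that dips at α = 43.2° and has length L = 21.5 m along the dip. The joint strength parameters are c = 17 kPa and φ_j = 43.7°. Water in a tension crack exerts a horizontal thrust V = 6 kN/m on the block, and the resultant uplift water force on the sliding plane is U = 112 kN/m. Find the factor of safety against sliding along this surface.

FS = 1.15

Resolving the block weight along and normal to the plane and applying the Mohr–Coulomb strength on the joint:
N' = W cosα − U − V sinα = 2738·cos43.2° − 112 − 6·sin43.2° = 1879.8 kN/m
Driving force T = W sinα + V cosα = 2738·sin43.2° + 6·cos43.2° = 1878.7 kN/m
Resisting force R = c·L + N'·tanφ_j = 17·21.5 + 1879.8·tan43.7° = 365.5 + 1796.4 = 2161.9 kN/m
FS = R / T = 2161.9 / 1878.7 = 1.151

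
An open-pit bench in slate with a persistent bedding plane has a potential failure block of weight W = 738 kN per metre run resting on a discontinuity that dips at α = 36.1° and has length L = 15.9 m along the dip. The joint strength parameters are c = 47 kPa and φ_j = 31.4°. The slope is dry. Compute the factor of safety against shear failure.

Resolving the block weight along and normal to the plane and applying the Mohr–Coulomb strength on the joint:
N' = W cosα = 738·cos36.1° = 596.3 kN/m
Driving force T = W sinα = 738·sin36.1° = 434.8 kN/m
Resisting force R = c·L + N'·tanφ_j = 47·15.9 + 596.3·tan31.4° = 747.3 + 364.0 = 1111.3 kN/m
FS = R / T = 1111.3 / 434.8 = 2.556

FS = 2.56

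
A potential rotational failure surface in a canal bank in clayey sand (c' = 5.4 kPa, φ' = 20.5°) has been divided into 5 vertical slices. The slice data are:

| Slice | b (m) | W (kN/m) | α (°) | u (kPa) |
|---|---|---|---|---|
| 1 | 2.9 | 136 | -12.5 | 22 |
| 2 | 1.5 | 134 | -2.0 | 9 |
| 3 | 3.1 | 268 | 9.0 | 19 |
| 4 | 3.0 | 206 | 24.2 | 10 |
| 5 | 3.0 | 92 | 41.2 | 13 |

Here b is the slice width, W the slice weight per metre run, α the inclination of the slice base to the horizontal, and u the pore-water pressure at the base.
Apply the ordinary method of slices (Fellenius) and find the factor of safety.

FS = 1.91

Ordinary method of slices: FS = Σ[c'·Δl_i + (W_i cosα_i − u_i·Δl_i)·tanφ'] / Σ W_i sinα_i, with Δl_i = b_i / cosα_i.
Slice 1: Δl = 2.9/cos(-12.5°) = 2.970 m; N'_1 = 136·cos(-12.5°) − 22·2.970 = 67.4; c'Δl = 16.04; W sinα = -29.4
Slice 2: Δl = 1.5/cos(-2.0°) = 1.501 m; N'_2 = 134·cos(-2.0°) − 9·1.501 = 120.4; c'Δl = 8.10; W sinα = -4.7
Slice 3: Δl = 3.1/cos9.0° = 3.139 m; N'_3 = 268·cos9.0° − 19·3.139 = 205.1; c'Δl = 16.95; W sinα = 41.9
Slice 4: Δl = 3.0/cos24.2° = 3.289 m; N'_4 = 206·cos24.2° − 10·3.289 = 155.0; c'Δl = 17.76; W sinα = 84.4
Slice 5: Δl = 3.0/cos41.2° = 3.987 m; N'_5 = 92·cos41.2° − 13·3.987 = 17.4; c'Δl = 21.53; W sinα = 60.6
Σc'Δl = 80.4 kN/m; ΣN' = 565.3 kN/m; ΣW sinα = 152.9 kN/m
Resisting = 80.4 + 565.3·tan20.5° = 80.4 + 211.4 = 291.7 kN/m
FS = 291.7 / 152.9 = 1.909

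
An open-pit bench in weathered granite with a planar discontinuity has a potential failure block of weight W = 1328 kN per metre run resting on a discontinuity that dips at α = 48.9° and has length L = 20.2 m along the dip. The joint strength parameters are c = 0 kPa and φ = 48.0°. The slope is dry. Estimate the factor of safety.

Resolving the block weight along and normal to the plane and applying the Mohr–Coulomb strength on the joint:
N' = W cosα = 1328·cos48.9° = 873.0 kN/m
Driving force T = W sinα = 1328·sin48.9° = 1000.7 kN/m
Resisting force R = c·L + N'·tanφ = 0·20.2 + 873.0·tan48.0° = 0.0 + 969.6 = 969.6 kN/m
FS = R / T = 969.6 / 1000.7 = 0.969

FS = 0.97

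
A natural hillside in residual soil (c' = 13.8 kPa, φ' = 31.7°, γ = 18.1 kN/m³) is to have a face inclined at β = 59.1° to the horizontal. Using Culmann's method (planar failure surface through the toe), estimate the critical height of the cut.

H_c = 19.85 m

Culmann's analysis gives the critical failure plane at α_cr = (β + φ')/2 = (59.1 + 31.7)/2 = 45.4°, and the critical height
H_c = (4c'/γ) · sinβ cosφ' / [1 − cos(β − φ')]
    = (4·13.8/18.1) · sin59.1°·cos31.7° / [1 − cos(27.4°)]
    = 3.050 · 0.8581·0.8508 / [1 − 0.8878]
    = 3.050 · 0.7301 / 0.1122
    = 19.85 m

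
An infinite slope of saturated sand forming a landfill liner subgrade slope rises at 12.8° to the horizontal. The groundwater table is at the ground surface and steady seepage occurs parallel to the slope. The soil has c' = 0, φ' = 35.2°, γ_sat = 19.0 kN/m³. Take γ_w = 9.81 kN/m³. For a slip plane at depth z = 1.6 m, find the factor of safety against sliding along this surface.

With seepage parallel to the slope and the water table at the surface, the effective normal stress on the slip plane uses the buoyant unit weight γ' = γ_sat − γ_w while the driving shear stress uses γ_sat:
FS = [c' + γ' z cos²β tanφ'] / [γ_sat z sinβ cosβ]
(For c' = 0 this reduces to FS = (γ'/γ_sat)·tanφ'/tanβ.)
γ' = 19.0 − 9.81 = 9.19 kN/m³
Numerator = 0.0 + 9.19·1.6·cos²12.8°·tan35.2° = 0.0 + 9.19·1.6·0.9509·0.7054 = 9.863 kPa
Denominator = 19.0·1.6·sin12.8°·cos12.8° = 19.0·1.6·0.2215·0.9751 = 6.568 kPa
FS = 9.863 / 6.568 = 1.502

FS = 1.50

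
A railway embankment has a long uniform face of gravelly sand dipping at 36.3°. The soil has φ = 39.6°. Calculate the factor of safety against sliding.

For a dry cohesionless infinite slope the factor of safety is FS = tanφ / tanβ.
FS = tan39.6° / tan36.3° = 0.8273 / 0.7346 = 1.126

FS = 1.13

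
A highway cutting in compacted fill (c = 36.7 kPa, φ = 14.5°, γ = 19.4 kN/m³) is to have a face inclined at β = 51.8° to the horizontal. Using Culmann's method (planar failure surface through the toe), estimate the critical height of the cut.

Culmann's analysis gives the critical failure plane at α_cr = (β + φ)/2 = (51.8 + 14.5)/2 = 33.1°, and the critical height
H_c = (4c/γ) · sinβ cosφ / [1 − cos(β − φ)]
    = (4·36.7/19.4) · sin51.8°·cos14.5° / [1 − cos(37.3°)]
    = 7.567 · 0.7859·0.9681 / [1 − 0.7955]
    = 7.567 · 0.7608 / 0.2045
    = 28.15 m

H_c = 28.15 m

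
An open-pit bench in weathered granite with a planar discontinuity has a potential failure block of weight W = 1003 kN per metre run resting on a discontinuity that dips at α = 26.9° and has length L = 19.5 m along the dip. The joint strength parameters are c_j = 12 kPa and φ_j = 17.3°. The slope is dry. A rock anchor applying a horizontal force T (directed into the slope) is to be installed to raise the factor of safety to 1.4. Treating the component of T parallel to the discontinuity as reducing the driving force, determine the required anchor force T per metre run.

T = 88 kN/m

Resolving forces along and normal to the sliding plane, with the horizontal anchor force T adding T·sinα to the effective normal force and T·cosα acting up the plane against the driving force:
FS = [c_jL + (W cosα + T sinα) tanφ_j] / [W sinα − T cosα]
Without the anchor: N' = 894.5 kN/m, driving T_d = 453.8 kN/m, resisting R = 12·19.5 + 894.5·tan17.3° = 512.6 kN/m, FS = 1.13.
Setting FS = 1.4 and solving for T:
1.4·(453.8 − T cos26.9°) = 512.6 + T sin26.9°·tan17.3°
T·(sin26.9°·tan17.3° + 1.4·cos26.9°) = 1.4·453.8 − 512.6
T·(0.4524·0.3115 + 1.4·0.8918) = 635.3 − 512.6 = 122.7
T·1.3894 = 122.7
T = 88.3 kN/m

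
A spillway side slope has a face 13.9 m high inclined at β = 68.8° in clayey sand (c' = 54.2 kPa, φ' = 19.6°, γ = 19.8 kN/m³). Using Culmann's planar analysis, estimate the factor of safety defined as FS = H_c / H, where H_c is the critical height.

H_c = (4c'/γ) · sinβ cosφ' / [1 − cos(β − φ')]
    = (4·54.2/19.8) · sin68.8°·cos19.6° / [1 − cos49.2°]
    = 10.949 · 0.8783 / 0.3466 = 27.75 m
FS = H_c / H = 27.75 / 13.9 = 1.996

FS = 2.00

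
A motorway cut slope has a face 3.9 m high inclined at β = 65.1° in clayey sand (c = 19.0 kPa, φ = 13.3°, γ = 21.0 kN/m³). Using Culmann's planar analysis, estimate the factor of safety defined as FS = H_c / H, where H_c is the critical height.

H_c = (4c/γ) · sinβ cosφ / [1 − cos(β − φ)]
    = (4·19.0/21.0) · sin65.1°·cos13.3° / [1 − cos51.8°]
    = 3.619 · 0.8827 / 0.3816 = 8.37 m
FS = H_c / H = 8.37 / 3.9 = 2.147

FS = 2.15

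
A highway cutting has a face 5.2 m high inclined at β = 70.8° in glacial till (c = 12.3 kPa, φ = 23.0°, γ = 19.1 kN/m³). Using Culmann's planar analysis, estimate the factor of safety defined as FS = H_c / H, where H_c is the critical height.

H_c = (4c/γ) · sinβ cosφ / [1 − cos(β − φ)]
    = (4·12.3/19.1) · sin70.8°·cos23.0° / [1 − cos47.8°]
    = 2.576 · 0.8693 / 0.3283 = 6.82 m
FS = H_c / H = 6.82 / 5.2 = 1.312

FS = 1.31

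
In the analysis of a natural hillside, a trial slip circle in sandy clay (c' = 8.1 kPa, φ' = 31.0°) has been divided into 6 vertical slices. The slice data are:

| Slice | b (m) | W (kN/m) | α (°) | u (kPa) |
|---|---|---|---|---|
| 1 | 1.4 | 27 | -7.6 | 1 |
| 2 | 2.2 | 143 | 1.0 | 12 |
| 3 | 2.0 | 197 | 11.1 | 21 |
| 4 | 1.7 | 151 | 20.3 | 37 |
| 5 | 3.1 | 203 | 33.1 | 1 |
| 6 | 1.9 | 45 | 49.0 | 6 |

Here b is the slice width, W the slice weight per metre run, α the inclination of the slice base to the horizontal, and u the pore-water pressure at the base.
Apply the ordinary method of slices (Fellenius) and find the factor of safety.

FS = 1.89

Ordinary method of slices: FS = Σ[c'·Δl_i + (W_i cosα_i − u_i·Δl_i)·tanφ'] / Σ W_i sinα_i, with Δl_i = b_i / cosα_i.
Slice 1: Δl = 1.4/cos(-7.6°) = 1.412 m; N'_1 = 27·cos(-7.6°) − 1·1.412 = 25.4; c'Δl = 11.44; W sinα = -3.6
Slice 2: Δl = 2.2/cos1.0° = 2.200 m; N'_2 = 143·cos1.0° − 12·2.200 = 116.6; c'Δl = 17.82; W sinα = 2.5
Slice 3: Δl = 2.0/cos11.1° = 2.038 m; N'_3 = 197·cos11.1° − 21·2.038 = 150.5; c'Δl = 16.51; W sinα = 37.9
Slice 4: Δl = 1.7/cos20.3° = 1.813 m; N'_4 = 151·cos20.3° − 37·1.813 = 74.6; c'Δl = 14.68; W sinα = 52.4
Slice 5: Δl = 3.1/cos33.1° = 3.701 m; N'_5 = 203·cos33.1° − 1·3.701 = 166.4; c'Δl = 29.97; W sinα = 110.9
Slice 6: Δl = 1.9/cos49.0° = 2.896 m; N'_6 = 45·cos49.0° − 6·2.896 = 12.1; c'Δl = 23.46; W sinα = 34.0
Σc'Δl = 113.9 kN/m; ΣN' = 545.5 kN/m; ΣW sinα = 234.1 kN/m
Resisting = 113.9 + 545.5·tan31.0° = 113.9 + 327.8 = 441.7 kN/m
FS = 441.7 / 234.1 = 1.887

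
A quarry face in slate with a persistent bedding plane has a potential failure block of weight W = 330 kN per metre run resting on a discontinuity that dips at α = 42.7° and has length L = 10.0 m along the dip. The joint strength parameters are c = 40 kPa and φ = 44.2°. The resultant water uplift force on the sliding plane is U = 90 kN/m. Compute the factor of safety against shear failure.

Resolving the block weight along and normal to the plane and applying the Mohr–Coulomb strength on the joint:
N' = W cosα − U = 330·cos42.7° − 90 = 152.5 kN/m
Driving force T = W sinα = 330·sin42.7° = 223.8 kN/m
Resisting force R = c·L + N'·tanφ = 40·10.0 + 152.5·tan44.2° = 400.0 + 148.3 = 548.3 kN/m
FS = R / T = 548.3 / 223.8 = 2.450

FS = 2.45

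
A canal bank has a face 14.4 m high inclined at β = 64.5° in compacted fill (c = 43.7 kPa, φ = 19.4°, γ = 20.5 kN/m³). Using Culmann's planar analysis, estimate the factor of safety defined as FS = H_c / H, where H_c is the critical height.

FS = 1.71

H_c = (4c/γ) · sinβ cosφ / [1 − cos(β − φ)]
    = (4·43.7/20.5) · sin64.5°·cos19.4° / [1 − cos45.1°]
    = 8.527 · 0.8513 / 0.2941 = 24.68 m
FS = H_c / H = 24.68 / 14.4 = 1.714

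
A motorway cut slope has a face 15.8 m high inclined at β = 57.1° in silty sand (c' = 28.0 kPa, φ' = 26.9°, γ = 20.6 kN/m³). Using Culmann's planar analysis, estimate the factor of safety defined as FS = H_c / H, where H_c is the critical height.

FS = 1.90

H_c = (4c'/γ) · sinβ cosφ' / [1 − cos(β − φ')]
    = (4·28.0/20.6) · sin57.1°·cos26.9° / [1 − cos30.2°]
    = 5.437 · 0.7488 / 0.1357 = 29.99 m
FS = H_c / H = 29.99 / 15.8 = 1.898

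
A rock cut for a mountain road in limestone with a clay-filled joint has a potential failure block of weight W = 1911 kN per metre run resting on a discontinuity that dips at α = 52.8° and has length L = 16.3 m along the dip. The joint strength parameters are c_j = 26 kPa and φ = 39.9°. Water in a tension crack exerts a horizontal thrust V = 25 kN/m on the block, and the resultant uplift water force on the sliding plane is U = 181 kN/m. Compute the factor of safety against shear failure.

Resolving the block weight along and normal to the plane and applying the Mohr–Coulomb strength on the joint:
N' = W cosα − U − V sinα = 1911·cos52.8° − 181 − 25·sin52.8° = 954.5 kN/m
Driving force T = W sinα + V cosα = 1911·sin52.8° + 25·cos52.8° = 1537.3 kN/m
Resisting force R = c_j·L + N'·tanφ = 26·16.3 + 954.5·tan39.9° = 423.8 + 798.1 = 1221.9 kN/m
FS = R / T = 1221.9 / 1537.3 = 0.795

FS = 0.79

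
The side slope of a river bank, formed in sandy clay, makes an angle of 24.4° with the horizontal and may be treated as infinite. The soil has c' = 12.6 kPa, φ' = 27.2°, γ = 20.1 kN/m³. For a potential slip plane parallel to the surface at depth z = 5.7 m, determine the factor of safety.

For an infinite slope with a slip plane parallel to the surface (no pore pressure): FS = [c' + γz cos²β tanφ'] / [γz sinβ cosβ].
γz = 20.1·5.7 = 114.57 kN/m²
Numerator = 12.6 + 114.57·cos²24.4°·tan27.2° = 12.6 + 114.57·0.8293·0.5139 = 61.433 kPa
Denominator = 114.57·sin24.4°·cos24.4° = 114.57·0.4131·0.9107 = 43.102 kPa
FS = 61.433 / 43.102 = 1.425

FS = 1.43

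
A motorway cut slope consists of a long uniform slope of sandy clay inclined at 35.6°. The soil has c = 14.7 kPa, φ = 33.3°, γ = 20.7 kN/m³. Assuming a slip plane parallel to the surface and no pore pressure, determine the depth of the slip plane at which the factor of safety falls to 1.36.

Setting FS = 1.36 in FS = [c + γz cos²β tanφ] / [γz sinβ cosβ] and solving for z:
z = c / [γ cosβ (FS·sinβ − cosβ·tanφ)]
  = 14.7 / [20.7·cos35.6°·(1.36·sin35.6° − cos35.6°·tan33.3°)]
  = 14.7 / [20.7·0.8131·(1.36·0.5821 − 0.8131·0.6569)]
  = 14.7 / 4.3354 = 3.391 m

z = 3.39 m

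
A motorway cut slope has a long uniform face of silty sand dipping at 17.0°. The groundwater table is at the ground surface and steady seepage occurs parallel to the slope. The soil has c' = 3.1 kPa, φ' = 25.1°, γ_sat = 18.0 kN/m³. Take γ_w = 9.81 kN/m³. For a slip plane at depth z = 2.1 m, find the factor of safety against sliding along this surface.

With seepage parallel to the slope and the water table at the surface, the effective normal stress on the slip plane uses the buoyant unit weight γ' = γ_sat − γ_w while the driving shear stress uses γ_sat:
FS = [c' + γ' z cos²β tanφ'] / [γ_sat z sinβ cosβ]
γ' = 18.0 − 9.81 = 8.19 kN/m³
Numerator = 3.1 + 8.19·2.1·cos²17.0°·tan25.1° = 3.1 + 8.19·2.1·0.9145·0.4684 = 10.468 kPa
Denominator = 18.0·2.1·sin17.0°·cos17.0° = 18.0·2.1·0.2924·0.9563 = 10.569 kPa
FS = 10.468 / 10.569 = 0.990

FS = 0.99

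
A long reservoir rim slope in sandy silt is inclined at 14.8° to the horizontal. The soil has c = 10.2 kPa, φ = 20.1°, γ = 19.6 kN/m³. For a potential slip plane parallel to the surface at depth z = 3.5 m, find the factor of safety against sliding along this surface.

FS = 1.99

For an infinite slope with a slip plane parallel to the surface (no pore pressure): FS = [c + γz cos²β tanφ] / [γz sinβ cosβ].
γz = 19.6·3.5 = 68.60 kN/m²
Numerator = 10.2 + 68.60·cos²14.8°·tan20.1° = 10.2 + 68.60·0.9347·0.3659 = 33.666 kPa
Denominator = 68.60·sin14.8°·cos14.8° = 68.60·0.2554·0.9668 = 16.942 kPa
FS = 33.666 / 16.942 = 1.987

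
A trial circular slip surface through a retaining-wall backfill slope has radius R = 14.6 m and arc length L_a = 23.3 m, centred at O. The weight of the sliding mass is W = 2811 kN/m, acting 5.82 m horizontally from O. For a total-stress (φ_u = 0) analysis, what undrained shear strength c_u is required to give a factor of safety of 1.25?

FS = c_u·L_a·R / (W·d), so c_u = FS·W·d / (L_a·R).
c_u = 1.25·2811·5.82 / (23.30·14.6) = 20450.0 / 340.18 = 60.12 kPa

c_u = 60.1 kPa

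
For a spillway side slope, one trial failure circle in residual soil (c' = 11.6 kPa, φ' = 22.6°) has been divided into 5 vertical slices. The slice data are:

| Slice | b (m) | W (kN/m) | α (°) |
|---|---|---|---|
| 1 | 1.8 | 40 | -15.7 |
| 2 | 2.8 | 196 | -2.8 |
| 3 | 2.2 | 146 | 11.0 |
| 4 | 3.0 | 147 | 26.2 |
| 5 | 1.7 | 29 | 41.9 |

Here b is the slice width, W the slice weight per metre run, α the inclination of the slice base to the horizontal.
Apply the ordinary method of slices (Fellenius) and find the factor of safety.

FS = 4.00

Ordinary method of slices: FS = Σ[c'·Δl_i + (W_i cosα_i)·tanφ'] / Σ W_i sinα_i, with Δl_i = b_i / cosα_i.
Slice 1: Δl = 1.8/cos(-15.7°) = 1.870 m; N'_1 = 40·cos(-15.7°) = 38.5; c'Δl = 21.69; W sinα = -10.8
Slice 2: Δl = 2.8/cos(-2.8°) = 2.803 m; N'_2 = 196·cos(-2.8°) = 195.8; c'Δl = 32.52; W sinα = -9.6
Slice 3: Δl = 2.2/cos11.0° = 2.241 m; N'_3 = 146·cos11.0° = 143.3; c'Δl = 26.00; W sinα = 27.9
Slice 4: Δl = 3.0/cos26.2° = 3.344 m; N'_4 = 147·cos26.2° = 131.9; c'Δl = 38.78; W sinα = 64.9
Slice 5: Δl = 1.7/cos41.9° = 2.284 m; N'_5 = 29·cos41.9° = 21.6; c'Δl = 26.49; W sinα = 19.4
Σc'Δl = 145.5 kN/m; ΣN' = 531.1 kN/m; ΣW sinα = 91.7 kN/m
Resisting = 145.5 + 531.1·tan22.6° = 145.5 + 221.1 = 366.5 kN/m
FS = 366.5 / 91.7 = 3.996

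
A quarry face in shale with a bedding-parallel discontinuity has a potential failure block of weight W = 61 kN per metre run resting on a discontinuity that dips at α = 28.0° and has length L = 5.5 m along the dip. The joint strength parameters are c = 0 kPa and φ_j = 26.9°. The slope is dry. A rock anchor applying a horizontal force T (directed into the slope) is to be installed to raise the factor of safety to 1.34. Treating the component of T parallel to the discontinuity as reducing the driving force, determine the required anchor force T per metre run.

T = 8 kN/m

Resolving forces along and normal to the sliding plane, with the horizontal anchor force T adding T·sinα to the effective normal force and T·cosα acting up the plane against the driving force:
FS = [cL + (W cosα + T sinα) tanφ_j] / [W sinα − T cosα]
Without the anchor: N' = 53.9 kN/m, driving T_d = 28.6 kN/m, resisting R = 0·5.5 + 53.9·tan26.9° = 27.3 kN/m, FS = 0.95.
Setting FS = 1.34 and solving for T:
1.34·(28.6 − T cos28.0°) = 27.3 + T sin28.0°·tan26.9°
T·(sin28.0°·tan26.9° + 1.34·cos28.0°) = 1.34·28.6 − 27.3
T·(0.4695·0.5073 + 1.34·0.8829) = 38.4 − 27.3 = 11.0
T·1.4213 = 11.0
T = 7.8 kN/m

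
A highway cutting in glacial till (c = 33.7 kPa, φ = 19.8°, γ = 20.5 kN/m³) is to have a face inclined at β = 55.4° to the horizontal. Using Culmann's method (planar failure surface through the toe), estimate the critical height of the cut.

H_c = 27.25 m

Culmann's analysis gives the critical failure plane at α_cr = (β + φ)/2 = (55.4 + 19.8)/2 = 37.6°, and the critical height
H_c = (4c/γ) · sinβ cosφ / [1 − cos(β − φ)]
    = (4·33.7/20.5) · sin55.4°·cos19.8° / [1 − cos(35.6°)]
    = 6.576 · 0.8231·0.9409 / [1 − 0.8131]
    = 6.576 · 0.7745 / 0.1869
    = 27.25 m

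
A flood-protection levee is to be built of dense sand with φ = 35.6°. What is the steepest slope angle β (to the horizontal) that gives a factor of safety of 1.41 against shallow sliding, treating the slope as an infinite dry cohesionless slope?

For an infinite dry cohesionless slope FS = tanφ/tanβ, so tanβ = tanφ / FS.
tanβ = tan35.6° / 1.41 = 0.7159 / 1.41 = 0.5078
β = arctan(0.5078) = 26.92°

β = 26.9°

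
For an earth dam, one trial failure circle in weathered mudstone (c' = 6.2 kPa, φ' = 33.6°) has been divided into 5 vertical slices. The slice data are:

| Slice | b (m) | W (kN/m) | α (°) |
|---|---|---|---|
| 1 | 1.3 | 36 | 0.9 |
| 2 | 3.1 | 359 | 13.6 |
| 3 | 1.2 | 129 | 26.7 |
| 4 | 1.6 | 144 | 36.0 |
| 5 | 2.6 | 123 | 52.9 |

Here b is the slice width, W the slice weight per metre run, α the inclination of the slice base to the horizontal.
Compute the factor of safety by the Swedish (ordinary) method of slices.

Ordinary method of slices: FS = Σ[c'·Δl_i + (W_i cosα_i)·tanφ'] / Σ W_i sinα_i, with Δl_i = b_i / cosα_i.
Slice 1: Δl = 1.3/cos0.9° = 1.300 m; N'_1 = 36·cos0.9° = 36.0; c'Δl = 8.06; W sinα = 0.6
Slice 2: Δl = 3.1/cos13.6° = 3.189 m; N'_2 = 359·cos13.6° = 348.9; c'Δl = 19.77; W sinα = 84.4
Slice 3: Δl = 1.2/cos26.7° = 1.343 m; N'_3 = 129·cos26.7° = 115.2; c'Δl = 8.33; W sinα = 58.0
Slice 4: Δl = 1.6/cos36.0° = 1.978 m; N'_4 = 144·cos36.0° = 116.5; c'Δl = 12.26; W sinα = 84.6
Slice 5: Δl = 2.6/cos52.9° = 4.310 m; N'_5 = 123·cos52.9° = 74.2; c'Δl = 26.72; W sinα = 98.1
Σc'Δl = 75.1 kN/m; ΣN' = 690.9 kN/m; ΣW sinα = 325.7 kN/m
Resisting = 75.1 + 690.9·tan33.6° = 75.1 + 459.0 = 534.2 kN/m
FS = 534.2 / 325.7 = 1.640

FS = 1.64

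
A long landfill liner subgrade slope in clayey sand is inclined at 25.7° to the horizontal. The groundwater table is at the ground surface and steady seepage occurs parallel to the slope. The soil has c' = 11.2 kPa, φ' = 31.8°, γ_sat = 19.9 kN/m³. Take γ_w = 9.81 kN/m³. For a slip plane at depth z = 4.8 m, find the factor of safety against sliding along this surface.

With seepage parallel to the slope and the water table at the surface, the effective normal stress on the slip plane uses the buoyant unit weight γ' = γ_sat − γ_w while the driving shear stress uses γ_sat:
FS = [c' + γ' z cos²β tanφ'] / [γ_sat z sinβ cosβ]
γ' = 19.9 − 9.81 = 10.09 kN/m³
Numerator = 11.2 + 10.09·4.8·cos²25.7°·tan31.8° = 11.2 + 10.09·4.8·0.8119·0.6200 = 35.582 kPa
Denominator = 19.9·4.8·sin25.7°·cos25.7° = 19.9·4.8·0.4337·0.9011 = 37.325 kPa
FS = 35.582 / 37.325 = 0.953

FS = 0.95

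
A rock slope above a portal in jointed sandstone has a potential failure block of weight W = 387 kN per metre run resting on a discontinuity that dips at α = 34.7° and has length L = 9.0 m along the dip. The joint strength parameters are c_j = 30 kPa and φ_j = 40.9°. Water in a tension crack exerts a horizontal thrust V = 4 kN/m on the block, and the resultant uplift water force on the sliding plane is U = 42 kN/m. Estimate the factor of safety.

FS = 2.27

Resolving the block weight along and normal to the plane and applying the Mohr–Coulomb strength on the joint:
N' = W cosα − U − V sinα = 387·cos34.7° − 42 − 4·sin34.7° = 273.9 kN/m
Driving force T = W sinα + V cosα = 387·sin34.7° + 4·cos34.7° = 223.6 kN/m
Resisting force R = c_j·L + N'·tanφ_j = 30·9.0 + 273.9·tan40.9° = 270.0 + 237.3 = 507.3 kN/m
FS = R / T = 507.3 / 223.6 = 2.269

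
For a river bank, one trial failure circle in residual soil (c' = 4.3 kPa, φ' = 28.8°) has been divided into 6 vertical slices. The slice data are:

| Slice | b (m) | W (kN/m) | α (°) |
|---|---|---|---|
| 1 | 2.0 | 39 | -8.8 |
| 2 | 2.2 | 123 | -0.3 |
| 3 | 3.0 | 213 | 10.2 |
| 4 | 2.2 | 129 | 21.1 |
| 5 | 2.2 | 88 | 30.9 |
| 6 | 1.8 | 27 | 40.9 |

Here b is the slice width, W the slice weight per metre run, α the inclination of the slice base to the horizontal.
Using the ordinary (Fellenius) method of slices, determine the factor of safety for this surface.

Ordinary method of slices: FS = Σ[c'·Δl_i + (W_i cosα_i)·tanφ'] / Σ W_i sinα_i, with Δl_i = b_i / cosα_i.
Slice 1: Δl = 2.0/cos(-8.8°) = 2.024 m; N'_1 = 39·cos(-8.8°) = 38.5; c'Δl = 8.70; W sinα = -6.0
Slice 2: Δl = 2.2/cos(-0.3°) = 2.200 m; N'_2 = 123·cos(-0.3°) = 123.0; c'Δl = 9.46; W sinα = -0.6
Slice 3: Δl = 3.0/cos10.2° = 3.048 m; N'_3 = 213·cos10.2° = 209.6; c'Δl = 13.11; W sinα = 37.7
Slice 4: Δl = 2.2/cos21.1° = 2.358 m; N'_4 = 129·cos21.1° = 120.4; c'Δl = 10.14; W sinα = 46.4
Slice 5: Δl = 2.2/cos30.9° = 2.564 m; N'_5 = 88·cos30.9° = 75.5; c'Δl = 11.02; W sinα = 45.2
Slice 6: Δl = 1.8/cos40.9° = 2.381 m; N'_6 = 27·cos40.9° = 20.4; c'Δl = 10.24; W sinα = 17.7
Σc'Δl = 62.7 kN/m; ΣN' = 587.4 kN/m; ΣW sinα = 140.4 kN/m
Resisting = 62.7 + 587.4·tan28.8° = 62.7 + 322.9 = 385.6 kN/m
FS = 385.6 / 140.4 = 2.746

FS = 2.75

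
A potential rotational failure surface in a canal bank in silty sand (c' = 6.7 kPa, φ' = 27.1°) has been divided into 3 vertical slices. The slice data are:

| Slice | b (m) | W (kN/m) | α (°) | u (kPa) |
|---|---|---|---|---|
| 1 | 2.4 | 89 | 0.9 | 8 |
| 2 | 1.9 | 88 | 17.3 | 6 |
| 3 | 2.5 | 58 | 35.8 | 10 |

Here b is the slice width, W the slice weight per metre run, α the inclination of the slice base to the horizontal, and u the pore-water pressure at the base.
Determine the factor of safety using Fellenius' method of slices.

Ordinary method of slices: FS = Σ[c'·Δl_i + (W_i cosα_i − u_i·Δl_i)·tanφ'] / Σ W_i sinα_i, with Δl_i = b_i / cosα_i.
Slice 1: Δl = 2.4/cos0.9° = 2.400 m; N'_1 = 89·cos0.9° − 8·2.400 = 69.8; c'Δl = 16.08; W sinα = 1.4
Slice 2: Δl = 1.9/cos17.3° = 1.990 m; N'_2 = 88·cos17.3° − 6·1.990 = 72.1; c'Δl = 13.33; W sinα = 26.2
Slice 3: Δl = 2.5/cos35.8° = 3.082 m; N'_3 = 58·cos35.8° − 10·3.082 = 16.2; c'Δl = 20.65; W sinα = 33.9
Σc'Δl = 50.1 kN/m; ΣN' = 158.1 kN/m; ΣW sinα = 61.5 kN/m
Resisting = 50.1 + 158.1·tan27.1° = 50.1 + 80.9 = 131.0 kN/m
FS = 131.0 / 61.5 = 2.130

FS = 2.13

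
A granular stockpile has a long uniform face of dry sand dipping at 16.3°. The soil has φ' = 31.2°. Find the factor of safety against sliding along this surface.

FS = 2.07

For a dry cohesionless infinite slope the factor of safety is FS = tanφ' / tanβ.
FS = tan31.2° / tan16.3° = 0.6056 / 0.2924 = 2.071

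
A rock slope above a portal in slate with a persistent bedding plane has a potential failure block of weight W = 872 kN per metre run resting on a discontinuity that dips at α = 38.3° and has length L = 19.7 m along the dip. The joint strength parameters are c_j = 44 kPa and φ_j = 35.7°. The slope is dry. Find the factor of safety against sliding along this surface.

FS = 2.51

Resolving the block weight along and normal to the plane and applying the Mohr–Coulomb strength on the joint:
N' = W cosα = 872·cos38.3° = 684.3 kN/m
Driving force T = W sinα = 872·sin38.3° = 540.4 kN/m
Resisting force R = c_j·L + N'·tanφ_j = 44·19.7 + 684.3·tan35.7° = 866.8 + 491.7 = 1358.5 kN/m
FS = R / T = 1358.5 / 540.4 = 2.514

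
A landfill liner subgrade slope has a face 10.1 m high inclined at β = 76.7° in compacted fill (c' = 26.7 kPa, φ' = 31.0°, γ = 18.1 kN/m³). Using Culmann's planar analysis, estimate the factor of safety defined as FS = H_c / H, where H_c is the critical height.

FS = 1.62

H_c = (4c'/γ) · sinβ cosφ' / [1 − cos(β − φ')]
    = (4·26.7/18.1) · sin76.7°·cos31.0° / [1 − cos45.7°]
    = 5.901 · 0.8342 / 0.3016 = 16.32 m
FS = H_c / H = 16.32 / 10.1 = 1.616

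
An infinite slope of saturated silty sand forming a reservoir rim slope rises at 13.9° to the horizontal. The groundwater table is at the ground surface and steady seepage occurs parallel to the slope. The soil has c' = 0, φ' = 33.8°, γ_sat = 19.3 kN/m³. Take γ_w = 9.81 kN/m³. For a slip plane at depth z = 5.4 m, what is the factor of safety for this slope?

FS = 1.33

With seepage parallel to the slope and the water table at the surface, the effective normal stress on the slip plane uses the buoyant unit weight γ' = γ_sat − γ_w while the driving shear stress uses γ_sat:
FS = [c' + γ' z cos²β tanφ'] / [γ_sat z sinβ cosβ]
(For c' = 0 this reduces to FS = (γ'/γ_sat)·tanφ'/tanβ.)
γ' = 19.3 − 9.81 = 9.49 kN/m³
Numerator = 0.0 + 9.49·5.4·cos²13.9°·tan33.8° = 0.0 + 9.49·5.4·0.9423·0.6694 = 32.326 kPa
Denominator = 19.3·5.4·sin13.9°·cos13.9° = 19.3·5.4·0.2402·0.9707 = 24.303 kPa
FS = 32.326 / 24.303 = 1.330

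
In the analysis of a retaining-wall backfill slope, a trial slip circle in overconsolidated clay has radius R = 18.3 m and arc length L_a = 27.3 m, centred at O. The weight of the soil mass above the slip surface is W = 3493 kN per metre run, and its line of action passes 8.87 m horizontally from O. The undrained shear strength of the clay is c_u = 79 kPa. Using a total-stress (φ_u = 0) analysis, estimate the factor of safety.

FS = 1.27

Taking moments about the centre O, the resisting moment is provided by the undrained shear strength acting along the arc:
M_R = c_u·L_a·R = 79·27.30·18.3 = 39467.6 kN·m/m
M_D = W·d = 3493·8.87 = 30982.9 kN·m/m
FS = M_R / M_D = 39467.6 / 30982.9 = 1.274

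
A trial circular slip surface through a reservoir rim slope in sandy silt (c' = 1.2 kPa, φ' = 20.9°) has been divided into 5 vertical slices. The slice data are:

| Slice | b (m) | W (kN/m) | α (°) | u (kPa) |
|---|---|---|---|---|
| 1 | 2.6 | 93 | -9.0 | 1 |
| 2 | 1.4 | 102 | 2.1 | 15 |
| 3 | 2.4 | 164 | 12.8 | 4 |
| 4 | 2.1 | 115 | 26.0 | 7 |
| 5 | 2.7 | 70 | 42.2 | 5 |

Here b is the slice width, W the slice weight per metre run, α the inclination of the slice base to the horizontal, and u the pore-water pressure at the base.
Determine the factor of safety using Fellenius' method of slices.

FS = 1.49

Ordinary method of slices: FS = Σ[c'·Δl_i + (W_i cosα_i − u_i·Δl_i)·tanφ'] / Σ W_i sinα_i, with Δl_i = b_i / cosα_i.
Slice 1: Δl = 2.6/cos(-9.0°) = 2.632 m; N'_1 = 93·cos(-9.0°) − 1·2.632 = 89.2; c'Δl = 3.16; W sinα = -14.5
Slice 2: Δl = 1.4/cos2.1° = 1.401 m; N'_2 = 102·cos2.1° − 15·1.401 = 80.9; c'Δl = 1.68; W sinα = 3.7
Slice 3: Δl = 2.4/cos12.8° = 2.461 m; N'_3 = 164·cos12.8° − 4·2.461 = 150.1; c'Δl = 2.95; W sinα = 36.3
Slice 4: Δl = 2.1/cos26.0° = 2.336 m; N'_4 = 115·cos26.0° − 7·2.336 = 87.0; c'Δl = 2.80; W sinα = 50.4
Slice 5: Δl = 2.7/cos42.2° = 3.645 m; N'_5 = 70·cos42.2° − 5·3.645 = 33.6; c'Δl = 4.37; W sinα = 47.0
Σc'Δl = 15.0 kN/m; ΣN' = 440.9 kN/m; ΣW sinα = 123.0 kN/m
Resisting = 15.0 + 440.9·tan20.9° = 15.0 + 168.3 = 183.3 kN/m
FS = 183.3 / 123.0 = 1.491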